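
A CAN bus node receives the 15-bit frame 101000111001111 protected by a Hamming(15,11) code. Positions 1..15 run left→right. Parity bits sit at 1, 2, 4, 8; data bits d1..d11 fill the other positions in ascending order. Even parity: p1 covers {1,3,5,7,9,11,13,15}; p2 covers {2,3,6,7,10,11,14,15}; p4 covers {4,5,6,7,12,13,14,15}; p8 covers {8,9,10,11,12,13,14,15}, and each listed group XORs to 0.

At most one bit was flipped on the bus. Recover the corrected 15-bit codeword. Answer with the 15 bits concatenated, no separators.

101100111001111

s1 (pos 1,3,5,7,9,11,13,15): 1⊕1⊕0⊕1⊕1⊕0⊕1⊕1 = 0
s2 (pos 2,3,6,7,10,11,14,15): 0⊕1⊕0⊕1⊕0⊕0⊕1⊕1 = 0
s4 (pos 4,5,6,7,12,13,14,15): 0⊕0⊕0⊕1⊕1⊕1⊕1⊕1 = 1
s8 (pos 8,9,10,11,12,13,14,15): 1⊕1⊕0⊕0⊕1⊕1⊕1⊕1 = 0
Syndrome s8…s1 = 0100 → error at position 4.
Flip position 4: 101000111001111 → 101100111001111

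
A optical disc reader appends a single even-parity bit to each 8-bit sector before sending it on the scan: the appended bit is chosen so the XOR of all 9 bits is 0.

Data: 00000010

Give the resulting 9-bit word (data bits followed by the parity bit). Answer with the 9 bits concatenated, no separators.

XOR of the 8 data bits: 0⊕0⊕0⊕0⊕0⊕0⊕1⊕0 = 1
Parity bit = 1 (so all 9 bits XOR to 0).

000000101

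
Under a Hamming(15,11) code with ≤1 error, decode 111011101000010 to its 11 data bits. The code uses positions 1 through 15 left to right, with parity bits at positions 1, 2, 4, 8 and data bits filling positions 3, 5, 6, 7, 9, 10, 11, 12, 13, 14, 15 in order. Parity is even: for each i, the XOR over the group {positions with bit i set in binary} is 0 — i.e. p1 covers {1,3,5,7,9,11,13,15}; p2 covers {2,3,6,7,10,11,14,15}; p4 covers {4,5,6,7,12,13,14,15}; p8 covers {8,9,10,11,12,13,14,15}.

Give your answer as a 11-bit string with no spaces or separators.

s1 (pos 1,3,5,7,9,11,13,15): 1⊕1⊕1⊕1⊕1⊕0⊕0⊕0 = 1
s2 (pos 2,3,6,7,10,11,14,15): 1⊕1⊕1⊕1⊕0⊕0⊕1⊕0 = 1
s4 (pos 4,5,6,7,12,13,14,15): 0⊕1⊕1⊕1⊕0⊕0⊕1⊕0 = 0
s8 (pos 8,9,10,11,12,13,14,15): 0⊕1⊕0⊕0⊕0⊕0⊕1⊕0 = 0
Syndrome s8…s1 = 0011 → error at position 3.
Flip position 3: 111011101000010 → 110011101000010
Read data bits from positions 3,5,6,7,9,10,11,12,13,14,15: 01111000010

01111000010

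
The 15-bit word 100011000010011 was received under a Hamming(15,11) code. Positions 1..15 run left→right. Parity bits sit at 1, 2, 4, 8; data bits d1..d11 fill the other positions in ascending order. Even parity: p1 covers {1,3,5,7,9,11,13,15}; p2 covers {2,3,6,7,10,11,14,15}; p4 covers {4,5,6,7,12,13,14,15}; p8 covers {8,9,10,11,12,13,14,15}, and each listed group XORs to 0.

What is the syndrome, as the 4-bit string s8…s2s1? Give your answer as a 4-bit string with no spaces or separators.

1000

s1 (pos 1,3,5,7,9,11,13,15): 1⊕0⊕1⊕0⊕0⊕1⊕0⊕1 = 0
s2 (pos 2,3,6,7,10,11,14,15): 0⊕0⊕1⊕0⊕0⊕1⊕1⊕1 = 0
s4 (pos 4,5,6,7,12,13,14,15): 0⊕1⊕1⊕0⊕0⊕0⊕1⊕1 = 0
s8 (pos 8,9,10,11,12,13,14,15): 0⊕0⊕0⊕1⊕0⊕0⊕1⊕1 = 1
Syndrome s8…s1 = 1000 → error at position 8.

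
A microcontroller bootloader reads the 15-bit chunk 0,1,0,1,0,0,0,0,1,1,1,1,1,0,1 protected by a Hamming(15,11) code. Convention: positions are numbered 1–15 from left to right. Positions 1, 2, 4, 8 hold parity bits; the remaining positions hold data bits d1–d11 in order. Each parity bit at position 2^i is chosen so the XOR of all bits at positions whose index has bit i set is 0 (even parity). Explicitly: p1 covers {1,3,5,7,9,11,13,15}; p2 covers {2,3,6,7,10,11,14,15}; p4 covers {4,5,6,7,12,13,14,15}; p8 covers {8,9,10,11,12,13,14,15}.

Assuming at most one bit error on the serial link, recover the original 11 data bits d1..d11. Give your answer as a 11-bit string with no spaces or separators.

00001111101

s1 (pos 1,3,5,7,9,11,13,15): 0⊕0⊕0⊕0⊕1⊕1⊕1⊕1 = 0
s2 (pos 2,3,6,7,10,11,14,15): 1⊕0⊕0⊕0⊕1⊕1⊕0⊕1 = 0
s4 (pos 4,5,6,7,12,13,14,15): 1⊕0⊕0⊕0⊕1⊕1⊕0⊕1 = 0
s8 (pos 8,9,10,11,12,13,14,15): 0⊕1⊕1⊕1⊕1⊕1⊕0⊕1 = 0
Syndrome s8…s1 = 0000 → no error.
Read data bits from positions 3,5,6,7,9,10,11,12,13,14,15: 00001111101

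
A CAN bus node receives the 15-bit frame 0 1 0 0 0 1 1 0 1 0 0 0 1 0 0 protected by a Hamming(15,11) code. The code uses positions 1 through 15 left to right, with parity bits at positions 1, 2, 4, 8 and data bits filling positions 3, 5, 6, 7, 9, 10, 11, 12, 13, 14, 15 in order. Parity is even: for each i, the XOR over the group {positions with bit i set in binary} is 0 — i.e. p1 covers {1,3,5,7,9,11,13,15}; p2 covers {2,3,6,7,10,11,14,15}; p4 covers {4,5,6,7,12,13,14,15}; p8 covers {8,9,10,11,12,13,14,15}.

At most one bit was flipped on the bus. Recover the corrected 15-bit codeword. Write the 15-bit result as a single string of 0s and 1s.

010001001000100

s1 (pos 1,3,5,7,9,11,13,15): 0⊕0⊕0⊕1⊕1⊕0⊕1⊕0 = 1
s2 (pos 2,3,6,7,10,11,14,15): 1⊕0⊕1⊕1⊕0⊕0⊕0⊕0 = 1
s4 (pos 4,5,6,7,12,13,14,15): 0⊕0⊕1⊕1⊕0⊕1⊕0⊕0 = 1
s8 (pos 8,9,10,11,12,13,14,15): 0⊕1⊕0⊕0⊕0⊕1⊕0⊕0 = 0
Syndrome s8…s1 = 0111 → error at position 7.
Flip position 7: 010001101000100 → 010001001000100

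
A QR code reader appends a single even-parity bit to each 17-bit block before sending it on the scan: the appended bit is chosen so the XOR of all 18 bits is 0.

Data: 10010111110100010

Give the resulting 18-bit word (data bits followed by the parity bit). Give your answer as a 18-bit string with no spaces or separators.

XOR of the 17 data bits: 1⊕0⊕0⊕1⊕0⊕1⊕1⊕1⊕1⊕1⊕0⊕1⊕0⊕0⊕0⊕1⊕0 = 1
Parity bit = 1 (so all 18 bits XOR to 0).

100101111101000101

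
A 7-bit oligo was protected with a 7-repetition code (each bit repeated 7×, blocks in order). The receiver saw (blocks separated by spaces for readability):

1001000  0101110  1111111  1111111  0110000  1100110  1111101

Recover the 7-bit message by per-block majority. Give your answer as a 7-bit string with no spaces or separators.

Block 1 (1001000): 2 ones → 0
Block 2 (0101110): 4 ones → 1
Block 3 (1111111): 7 ones → 1
Block 4 (1111111): 7 ones → 1
Block 5 (0110000): 2 ones → 0
Block 6 (1100110): 4 ones → 1
Block 7 (1111101): 6 ones → 1

0111011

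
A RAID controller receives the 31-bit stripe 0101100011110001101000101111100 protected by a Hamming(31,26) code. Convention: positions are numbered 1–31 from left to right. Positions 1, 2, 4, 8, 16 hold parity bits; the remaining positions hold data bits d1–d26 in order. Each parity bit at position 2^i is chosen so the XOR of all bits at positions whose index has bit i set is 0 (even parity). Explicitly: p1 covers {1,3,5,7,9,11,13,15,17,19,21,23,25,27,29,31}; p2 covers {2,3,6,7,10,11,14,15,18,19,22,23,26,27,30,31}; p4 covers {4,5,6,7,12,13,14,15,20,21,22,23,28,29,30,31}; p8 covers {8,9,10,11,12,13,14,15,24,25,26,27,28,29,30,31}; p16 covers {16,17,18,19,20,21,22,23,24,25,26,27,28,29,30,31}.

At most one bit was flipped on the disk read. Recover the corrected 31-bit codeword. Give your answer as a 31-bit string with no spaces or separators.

0101100011110001101000101101100

s1 (pos 1,3,5,7,9,11,13,15,17,19,21,23,25,27,29,31): 0⊕0⊕1⊕0⊕1⊕1⊕0⊕0⊕1⊕1⊕0⊕1⊕1⊕1⊕1⊕0 = 1
s2 (pos 2,3,6,7,10,11,14,15,18,19,22,23,26,27,30,31): 1⊕0⊕0⊕0⊕1⊕1⊕0⊕0⊕0⊕1⊕0⊕1⊕1⊕1⊕0⊕0 = 1
s4 (pos 4,5,6,7,12,13,14,15,20,21,22,23,28,29,30,31): 1⊕1⊕0⊕0⊕1⊕0⊕0⊕0⊕0⊕0⊕0⊕1⊕1⊕1⊕0⊕0 = 0
s8 (pos 8,9,10,11,12,13,14,15,24,25,26,27,28,29,30,31): 0⊕1⊕1⊕1⊕1⊕0⊕0⊕0⊕0⊕1⊕1⊕1⊕1⊕1⊕0⊕0 = 1
s16 (pos 16,17,18,19,20,21,22,23,24,25,26,27,28,29,30,31): 1⊕1⊕0⊕1⊕0⊕0⊕0⊕1⊕0⊕1⊕1⊕1⊕1⊕1⊕0⊕0 = 1
Syndrome s16…s1 = 11011 → error at position 27.
Flip position 27: 0101100011110001101000101111100 → 0101100011110001101000101101100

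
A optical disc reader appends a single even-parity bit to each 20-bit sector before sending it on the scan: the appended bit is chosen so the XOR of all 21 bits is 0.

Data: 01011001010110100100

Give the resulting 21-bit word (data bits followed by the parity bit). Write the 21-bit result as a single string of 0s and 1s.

010110010101101001001

XOR of the 20 data bits: 0⊕1⊕0⊕1⊕1⊕0⊕0⊕1⊕0⊕1⊕0⊕1⊕1⊕0⊕1⊕0⊕0⊕1⊕0⊕0 = 1
Parity bit = 1 (so all 21 bits XOR to 0).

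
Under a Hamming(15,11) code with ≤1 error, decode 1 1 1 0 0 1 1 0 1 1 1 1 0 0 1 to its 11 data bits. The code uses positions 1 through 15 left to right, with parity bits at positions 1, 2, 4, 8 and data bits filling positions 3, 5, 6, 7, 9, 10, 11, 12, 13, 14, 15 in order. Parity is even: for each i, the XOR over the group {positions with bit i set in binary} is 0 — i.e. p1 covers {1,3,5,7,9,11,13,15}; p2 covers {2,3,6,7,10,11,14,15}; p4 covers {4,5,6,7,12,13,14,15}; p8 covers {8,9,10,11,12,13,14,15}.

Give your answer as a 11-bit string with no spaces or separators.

s1 (pos 1,3,5,7,9,11,13,15): 1⊕1⊕0⊕1⊕1⊕1⊕0⊕1 = 0
s2 (pos 2,3,6,7,10,11,14,15): 1⊕1⊕1⊕1⊕1⊕1⊕0⊕1 = 1
s4 (pos 4,5,6,7,12,13,14,15): 0⊕0⊕1⊕1⊕1⊕0⊕0⊕1 = 0
s8 (pos 8,9,10,11,12,13,14,15): 0⊕1⊕1⊕1⊕1⊕0⊕0⊕1 = 1
Syndrome s8…s1 = 1010 → error at position 10.
Flip position 10: 111001101111001 → 111001101011001
Read data bits from positions 3,5,6,7,9,10,11,12,13,14,15: 10111011001

10111011001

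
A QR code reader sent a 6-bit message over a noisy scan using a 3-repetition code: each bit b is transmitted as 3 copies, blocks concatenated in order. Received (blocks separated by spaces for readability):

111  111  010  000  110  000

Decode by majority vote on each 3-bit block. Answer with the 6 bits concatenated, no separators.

110010

Block 1 (111): 3 ones → 1
Block 2 (111): 3 ones → 1
Block 3 (010): 1 one → 0
Block 4 (000): 0 ones → 0
Block 5 (110): 2 ones → 1
Block 6 (000): 0 ones → 0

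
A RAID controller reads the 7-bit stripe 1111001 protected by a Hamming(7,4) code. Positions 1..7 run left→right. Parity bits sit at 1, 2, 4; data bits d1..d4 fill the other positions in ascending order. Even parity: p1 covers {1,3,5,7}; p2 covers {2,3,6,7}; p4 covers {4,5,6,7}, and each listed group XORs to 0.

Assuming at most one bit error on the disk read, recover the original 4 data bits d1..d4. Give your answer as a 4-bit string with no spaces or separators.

0001

s1 (pos 1,3,5,7): 1⊕1⊕0⊕1 = 1
s2 (pos 2,3,6,7): 1⊕1⊕0⊕1 = 1
s4 (pos 4,5,6,7): 1⊕0⊕0⊕1 = 0
Syndrome s4…s1 = 011 → error at position 3.
Flip position 3: 1111001 → 1101001
Read data bits from positions 3,5,6,7: 0001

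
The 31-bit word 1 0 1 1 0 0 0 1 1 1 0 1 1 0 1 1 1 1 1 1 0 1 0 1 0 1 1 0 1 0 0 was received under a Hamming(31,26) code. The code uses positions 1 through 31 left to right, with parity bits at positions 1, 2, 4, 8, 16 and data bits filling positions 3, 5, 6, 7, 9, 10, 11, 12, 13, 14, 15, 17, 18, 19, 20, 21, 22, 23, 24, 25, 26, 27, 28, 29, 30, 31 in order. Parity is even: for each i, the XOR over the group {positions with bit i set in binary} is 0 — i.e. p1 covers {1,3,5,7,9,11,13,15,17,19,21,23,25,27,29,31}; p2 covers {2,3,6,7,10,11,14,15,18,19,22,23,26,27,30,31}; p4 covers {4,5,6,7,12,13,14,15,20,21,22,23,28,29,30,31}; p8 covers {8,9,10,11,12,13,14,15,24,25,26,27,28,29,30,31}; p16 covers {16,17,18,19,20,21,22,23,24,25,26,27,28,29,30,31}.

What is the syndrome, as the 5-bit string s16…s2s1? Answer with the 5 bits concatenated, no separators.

s1 (pos 1,3,5,7,9,11,13,15,17,19,21,23,25,27,29,31): 1⊕1⊕0⊕0⊕1⊕0⊕1⊕1⊕1⊕1⊕0⊕0⊕0⊕1⊕1⊕0 = 1
s2 (pos 2,3,6,7,10,11,14,15,18,19,22,23,26,27,30,31): 0⊕1⊕0⊕0⊕1⊕0⊕0⊕1⊕1⊕1⊕1⊕0⊕1⊕1⊕0⊕0 = 0
s4 (pos 4,5,6,7,12,13,14,15,20,21,22,23,28,29,30,31): 1⊕0⊕0⊕0⊕1⊕1⊕0⊕1⊕1⊕0⊕1⊕0⊕0⊕1⊕0⊕0 = 1
s8 (pos 8,9,10,11,12,13,14,15,24,25,26,27,28,29,30,31): 1⊕1⊕1⊕0⊕1⊕1⊕0⊕1⊕1⊕0⊕1⊕1⊕0⊕1⊕0⊕0 = 0
s16 (pos 16,17,18,19,20,21,22,23,24,25,26,27,28,29,30,31): 1⊕1⊕1⊕1⊕1⊕0⊕1⊕0⊕1⊕0⊕1⊕1⊕0⊕1⊕0⊕0 = 0
Syndrome s16…s1 = 00101 → error at position 5.

00101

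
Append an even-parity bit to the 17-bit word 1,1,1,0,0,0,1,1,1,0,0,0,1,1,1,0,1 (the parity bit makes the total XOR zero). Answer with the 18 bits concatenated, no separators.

111000111000111010

XOR of the 17 data bits: 1⊕1⊕1⊕0⊕0⊕0⊕1⊕1⊕1⊕0⊕0⊕0⊕1⊕1⊕1⊕0⊕1 = 0
Parity bit = 0 (so all 18 bits XOR to 0).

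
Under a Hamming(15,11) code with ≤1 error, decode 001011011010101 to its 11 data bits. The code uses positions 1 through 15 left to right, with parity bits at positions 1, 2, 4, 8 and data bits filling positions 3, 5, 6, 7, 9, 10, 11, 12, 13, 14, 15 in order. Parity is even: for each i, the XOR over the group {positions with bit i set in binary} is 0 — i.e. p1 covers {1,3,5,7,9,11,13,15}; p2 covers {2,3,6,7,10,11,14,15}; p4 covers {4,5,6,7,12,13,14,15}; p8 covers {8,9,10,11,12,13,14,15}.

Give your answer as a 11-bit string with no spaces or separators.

s1 (pos 1,3,5,7,9,11,13,15): 0⊕1⊕1⊕0⊕1⊕1⊕1⊕1 = 0
s2 (pos 2,3,6,7,10,11,14,15): 0⊕1⊕1⊕0⊕0⊕1⊕0⊕1 = 0
s4 (pos 4,5,6,7,12,13,14,15): 0⊕1⊕1⊕0⊕0⊕1⊕0⊕1 = 0
s8 (pos 8,9,10,11,12,13,14,15): 1⊕1⊕0⊕1⊕0⊕1⊕0⊕1 = 1
Syndrome s8…s1 = 1000 → error at position 8.
Flip position 8: 001011011010101 → 001011001010101
Read data bits from positions 3,5,6,7,9,10,11,12,13,14,15: 11101010101

11101010101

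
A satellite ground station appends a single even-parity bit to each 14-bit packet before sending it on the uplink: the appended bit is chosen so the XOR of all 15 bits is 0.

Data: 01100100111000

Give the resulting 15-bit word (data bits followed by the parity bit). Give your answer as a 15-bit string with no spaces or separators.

011001001110000

XOR of the 14 data bits: 0⊕1⊕1⊕0⊕0⊕1⊕0⊕0⊕1⊕1⊕1⊕0⊕0⊕0 = 0
Parity bit = 0 (so all 15 bits XOR to 0).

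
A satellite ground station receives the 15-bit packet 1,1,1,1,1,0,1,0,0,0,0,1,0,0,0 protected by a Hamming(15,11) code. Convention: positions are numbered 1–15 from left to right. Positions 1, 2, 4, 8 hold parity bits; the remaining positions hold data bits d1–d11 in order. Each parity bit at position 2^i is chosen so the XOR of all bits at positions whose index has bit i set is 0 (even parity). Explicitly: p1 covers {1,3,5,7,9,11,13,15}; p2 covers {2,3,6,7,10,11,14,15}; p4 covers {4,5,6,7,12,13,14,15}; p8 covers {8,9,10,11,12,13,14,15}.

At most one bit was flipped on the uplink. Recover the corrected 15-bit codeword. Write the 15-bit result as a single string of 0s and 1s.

111110100101000

s1 (pos 1,3,5,7,9,11,13,15): 1⊕1⊕1⊕1⊕0⊕0⊕0⊕0 = 0
s2 (pos 2,3,6,7,10,11,14,15): 1⊕1⊕0⊕1⊕0⊕0⊕0⊕0 = 1
s4 (pos 4,5,6,7,12,13,14,15): 1⊕1⊕0⊕1⊕1⊕0⊕0⊕0 = 0
s8 (pos 8,9,10,11,12,13,14,15): 0⊕0⊕0⊕0⊕1⊕0⊕0⊕0 = 1
Syndrome s8…s1 = 1010 → error at position 10.
Flip position 10: 111110100001000 → 111110100101000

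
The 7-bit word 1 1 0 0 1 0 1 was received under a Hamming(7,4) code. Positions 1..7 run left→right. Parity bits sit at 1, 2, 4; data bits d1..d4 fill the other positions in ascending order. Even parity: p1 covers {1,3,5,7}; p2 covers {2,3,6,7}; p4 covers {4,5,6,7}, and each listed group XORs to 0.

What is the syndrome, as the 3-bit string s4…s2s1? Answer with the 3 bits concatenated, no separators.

001

s1 (pos 1,3,5,7): 1⊕0⊕1⊕1 = 1
s2 (pos 2,3,6,7): 1⊕0⊕0⊕1 = 0
s4 (pos 4,5,6,7): 0⊕1⊕0⊕1 = 0
Syndrome s4…s1 = 001 → error at position 1.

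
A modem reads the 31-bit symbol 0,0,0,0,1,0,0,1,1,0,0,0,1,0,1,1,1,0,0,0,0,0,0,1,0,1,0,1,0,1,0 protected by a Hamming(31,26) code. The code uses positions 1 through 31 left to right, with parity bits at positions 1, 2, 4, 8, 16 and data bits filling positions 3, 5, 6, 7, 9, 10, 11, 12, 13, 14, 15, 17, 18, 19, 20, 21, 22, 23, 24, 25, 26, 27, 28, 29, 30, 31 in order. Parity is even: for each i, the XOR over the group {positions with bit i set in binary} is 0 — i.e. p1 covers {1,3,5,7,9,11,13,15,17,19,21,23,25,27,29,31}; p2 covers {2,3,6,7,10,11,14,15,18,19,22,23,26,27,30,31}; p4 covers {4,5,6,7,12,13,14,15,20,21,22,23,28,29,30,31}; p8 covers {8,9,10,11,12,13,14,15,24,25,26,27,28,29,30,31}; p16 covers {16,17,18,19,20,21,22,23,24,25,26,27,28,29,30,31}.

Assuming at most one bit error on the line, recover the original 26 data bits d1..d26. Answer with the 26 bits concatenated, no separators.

s1 (pos 1,3,5,7,9,11,13,15,17,19,21,23,25,27,29,31): 0⊕0⊕1⊕0⊕1⊕0⊕1⊕1⊕1⊕0⊕0⊕0⊕0⊕0⊕0⊕0 = 1
s2 (pos 2,3,6,7,10,11,14,15,18,19,22,23,26,27,30,31): 0⊕0⊕0⊕0⊕0⊕0⊕0⊕1⊕0⊕0⊕0⊕0⊕1⊕0⊕1⊕0 = 1
s4 (pos 4,5,6,7,12,13,14,15,20,21,22,23,28,29,30,31): 0⊕1⊕0⊕0⊕0⊕1⊕0⊕1⊕0⊕0⊕0⊕0⊕1⊕0⊕1⊕0 = 1
s8 (pos 8,9,10,11,12,13,14,15,24,25,26,27,28,29,30,31): 1⊕1⊕0⊕0⊕0⊕1⊕0⊕1⊕1⊕0⊕1⊕0⊕1⊕0⊕1⊕0 = 0
s16 (pos 16,17,18,19,20,21,22,23,24,25,26,27,28,29,30,31): 1⊕1⊕0⊕0⊕0⊕0⊕0⊕0⊕1⊕0⊕1⊕0⊕1⊕0⊕1⊕0 = 0
Syndrome s16…s1 = 00111 → error at position 7.
Flip position 7: 0000100110001011100000010101010 → 0000101110001011100000010101010
Read data bits from positions 3,5,6,7,9,10,11,12,13,14,15,17,18,19,20,21,22,23,24,25,26,27,28,29,30,31: 01011000101100000010101010

01011000101100000010101010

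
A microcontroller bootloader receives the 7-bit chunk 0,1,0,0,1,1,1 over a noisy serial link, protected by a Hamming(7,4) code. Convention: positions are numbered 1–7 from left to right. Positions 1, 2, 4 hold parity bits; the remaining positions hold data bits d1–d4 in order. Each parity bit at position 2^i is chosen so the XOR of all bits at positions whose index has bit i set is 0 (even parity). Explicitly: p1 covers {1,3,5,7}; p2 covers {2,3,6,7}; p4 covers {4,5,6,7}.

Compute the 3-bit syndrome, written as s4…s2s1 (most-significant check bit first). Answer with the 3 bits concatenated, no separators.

110

s1 (pos 1,3,5,7): 0⊕0⊕1⊕1 = 0
s2 (pos 2,3,6,7): 1⊕0⊕1⊕1 = 1
s4 (pos 4,5,6,7): 0⊕1⊕1⊕1 = 1
Syndrome s4…s1 = 110 → error at position 6.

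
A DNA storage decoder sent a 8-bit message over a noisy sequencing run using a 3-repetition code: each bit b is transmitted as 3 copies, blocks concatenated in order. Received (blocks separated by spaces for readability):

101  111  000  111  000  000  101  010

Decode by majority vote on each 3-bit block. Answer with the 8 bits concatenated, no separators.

11010010

Block 1 (101): 2 ones → 1
Block 2 (111): 3 ones → 1
Block 3 (000): 0 ones → 0
Block 4 (111): 3 ones → 1
Block 5 (000): 0 ones → 0
Block 6 (000): 0 ones → 0
Block 7 (101): 2 ones → 1
Block 8 (010): 1 one → 0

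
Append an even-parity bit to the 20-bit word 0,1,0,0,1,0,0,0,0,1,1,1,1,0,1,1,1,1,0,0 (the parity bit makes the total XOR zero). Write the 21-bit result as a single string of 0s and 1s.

XOR of the 20 data bits: 0⊕1⊕0⊕0⊕1⊕0⊕0⊕0⊕0⊕1⊕1⊕1⊕1⊕0⊕1⊕1⊕1⊕1⊕0⊕0 = 0
Parity bit = 0 (so all 21 bits XOR to 0).

010010000111101111000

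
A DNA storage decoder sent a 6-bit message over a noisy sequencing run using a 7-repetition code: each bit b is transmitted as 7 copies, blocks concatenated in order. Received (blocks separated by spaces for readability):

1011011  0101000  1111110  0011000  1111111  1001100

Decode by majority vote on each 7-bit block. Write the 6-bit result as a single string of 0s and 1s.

101010

Block 1 (1011011): 5 ones → 1
Block 2 (0101000): 2 ones → 0
Block 3 (1111110): 6 ones → 1
Block 4 (0011000): 2 ones → 0
Block 5 (1111111): 7 ones → 1
Block 6 (1001100): 3 ones → 0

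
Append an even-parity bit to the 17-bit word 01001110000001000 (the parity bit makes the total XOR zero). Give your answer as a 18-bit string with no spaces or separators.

010011100000010001

XOR of the 17 data bits: 0⊕1⊕0⊕0⊕1⊕1⊕1⊕0⊕0⊕0⊕0⊕0⊕0⊕1⊕0⊕0⊕0 = 1
Parity bit = 1 (so all 18 bits XOR to 0).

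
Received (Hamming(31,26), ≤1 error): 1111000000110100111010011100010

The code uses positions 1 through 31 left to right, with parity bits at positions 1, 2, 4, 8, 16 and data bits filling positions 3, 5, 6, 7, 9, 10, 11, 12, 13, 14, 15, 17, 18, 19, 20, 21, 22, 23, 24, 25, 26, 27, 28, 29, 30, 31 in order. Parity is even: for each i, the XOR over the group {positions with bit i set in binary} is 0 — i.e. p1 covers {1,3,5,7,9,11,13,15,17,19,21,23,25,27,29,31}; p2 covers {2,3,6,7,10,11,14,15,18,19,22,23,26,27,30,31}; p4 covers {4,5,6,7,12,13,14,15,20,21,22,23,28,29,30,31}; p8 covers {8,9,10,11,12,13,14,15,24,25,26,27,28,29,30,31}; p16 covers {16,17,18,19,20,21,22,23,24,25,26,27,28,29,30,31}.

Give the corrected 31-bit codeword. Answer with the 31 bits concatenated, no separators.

1111000000111100111010011100010

s1 (pos 1,3,5,7,9,11,13,15,17,19,21,23,25,27,29,31): 1⊕1⊕0⊕0⊕0⊕1⊕0⊕0⊕1⊕1⊕1⊕0⊕1⊕0⊕0⊕0 = 1
s2 (pos 2,3,6,7,10,11,14,15,18,19,22,23,26,27,30,31): 1⊕1⊕0⊕0⊕0⊕1⊕1⊕0⊕1⊕1⊕0⊕0⊕1⊕0⊕1⊕0 = 0
s4 (pos 4,5,6,7,12,13,14,15,20,21,22,23,28,29,30,31): 1⊕0⊕0⊕0⊕1⊕0⊕1⊕0⊕0⊕1⊕0⊕0⊕0⊕0⊕1⊕0 = 1
s8 (pos 8,9,10,11,12,13,14,15,24,25,26,27,28,29,30,31): 0⊕0⊕0⊕1⊕1⊕0⊕1⊕0⊕1⊕1⊕1⊕0⊕0⊕0⊕1⊕0 = 1
s16 (pos 16,17,18,19,20,21,22,23,24,25,26,27,28,29,30,31): 0⊕1⊕1⊕1⊕0⊕1⊕0⊕0⊕1⊕1⊕1⊕0⊕0⊕0⊕1⊕0 = 0
Syndrome s16…s1 = 01101 → error at position 13.
Flip position 13: 1111000000110100111010011100010 → 1111000000111100111010011100010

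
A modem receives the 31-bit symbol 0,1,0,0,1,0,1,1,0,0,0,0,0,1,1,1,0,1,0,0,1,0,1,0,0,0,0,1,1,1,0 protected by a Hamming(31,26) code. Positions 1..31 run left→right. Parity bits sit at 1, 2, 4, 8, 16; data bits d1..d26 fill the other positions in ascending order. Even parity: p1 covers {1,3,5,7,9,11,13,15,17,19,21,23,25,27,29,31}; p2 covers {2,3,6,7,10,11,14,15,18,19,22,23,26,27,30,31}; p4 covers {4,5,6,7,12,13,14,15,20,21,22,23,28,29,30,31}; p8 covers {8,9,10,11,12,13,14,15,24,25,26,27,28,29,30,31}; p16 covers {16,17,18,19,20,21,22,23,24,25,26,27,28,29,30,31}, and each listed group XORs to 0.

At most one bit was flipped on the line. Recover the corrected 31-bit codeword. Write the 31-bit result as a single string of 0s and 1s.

0100101100000111010011100001110

s1 (pos 1,3,5,7,9,11,13,15,17,19,21,23,25,27,29,31): 0⊕0⊕1⊕1⊕0⊕0⊕0⊕1⊕0⊕0⊕1⊕1⊕0⊕0⊕1⊕0 = 0
s2 (pos 2,3,6,7,10,11,14,15,18,19,22,23,26,27,30,31): 1⊕0⊕0⊕1⊕0⊕0⊕1⊕1⊕1⊕0⊕0⊕1⊕0⊕0⊕1⊕0 = 1
s4 (pos 4,5,6,7,12,13,14,15,20,21,22,23,28,29,30,31): 0⊕1⊕0⊕1⊕0⊕0⊕1⊕1⊕0⊕1⊕0⊕1⊕1⊕1⊕1⊕0 = 1
s8 (pos 8,9,10,11,12,13,14,15,24,25,26,27,28,29,30,31): 1⊕0⊕0⊕0⊕0⊕0⊕1⊕1⊕0⊕0⊕0⊕0⊕1⊕1⊕1⊕0 = 0
s16 (pos 16,17,18,19,20,21,22,23,24,25,26,27,28,29,30,31): 1⊕0⊕1⊕0⊕0⊕1⊕0⊕1⊕0⊕0⊕0⊕0⊕1⊕1⊕1⊕0 = 1
Syndrome s16…s1 = 10110 → error at position 22.
Flip position 22: 0100101100000111010010100001110 → 0100101100000111010011100001110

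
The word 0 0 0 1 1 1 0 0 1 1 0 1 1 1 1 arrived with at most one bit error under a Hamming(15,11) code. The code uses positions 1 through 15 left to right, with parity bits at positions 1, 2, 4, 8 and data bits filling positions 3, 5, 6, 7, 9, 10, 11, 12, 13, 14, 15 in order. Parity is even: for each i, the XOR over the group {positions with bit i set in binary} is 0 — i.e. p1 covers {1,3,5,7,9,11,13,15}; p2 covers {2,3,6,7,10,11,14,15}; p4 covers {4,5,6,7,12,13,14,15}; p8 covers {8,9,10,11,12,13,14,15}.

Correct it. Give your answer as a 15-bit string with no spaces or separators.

s1 (pos 1,3,5,7,9,11,13,15): 0⊕0⊕1⊕0⊕1⊕0⊕1⊕1 = 0
s2 (pos 2,3,6,7,10,11,14,15): 0⊕0⊕1⊕0⊕1⊕0⊕1⊕1 = 0
s4 (pos 4,5,6,7,12,13,14,15): 1⊕1⊕1⊕0⊕1⊕1⊕1⊕1 = 1
s8 (pos 8,9,10,11,12,13,14,15): 0⊕1⊕1⊕0⊕1⊕1⊕1⊕1 = 0
Syndrome s8…s1 = 0100 → error at position 4.
Flip position 4: 000111001101111 → 000011001101111

000011001101111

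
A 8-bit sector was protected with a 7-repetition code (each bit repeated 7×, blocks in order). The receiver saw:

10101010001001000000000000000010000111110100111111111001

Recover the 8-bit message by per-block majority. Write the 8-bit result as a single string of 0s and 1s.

10000111

Block 1 (1010101): 4 ones → 1
Block 2 (0001001): 2 ones → 0
Block 3 (0000000): 0 ones → 0
Block 4 (0000000): 0 ones → 0
Block 5 (0010000): 1 one → 0
Block 6 (1111101): 6 ones → 1
Block 7 (0011111): 5 ones → 1
Block 8 (1111001): 5 ones → 1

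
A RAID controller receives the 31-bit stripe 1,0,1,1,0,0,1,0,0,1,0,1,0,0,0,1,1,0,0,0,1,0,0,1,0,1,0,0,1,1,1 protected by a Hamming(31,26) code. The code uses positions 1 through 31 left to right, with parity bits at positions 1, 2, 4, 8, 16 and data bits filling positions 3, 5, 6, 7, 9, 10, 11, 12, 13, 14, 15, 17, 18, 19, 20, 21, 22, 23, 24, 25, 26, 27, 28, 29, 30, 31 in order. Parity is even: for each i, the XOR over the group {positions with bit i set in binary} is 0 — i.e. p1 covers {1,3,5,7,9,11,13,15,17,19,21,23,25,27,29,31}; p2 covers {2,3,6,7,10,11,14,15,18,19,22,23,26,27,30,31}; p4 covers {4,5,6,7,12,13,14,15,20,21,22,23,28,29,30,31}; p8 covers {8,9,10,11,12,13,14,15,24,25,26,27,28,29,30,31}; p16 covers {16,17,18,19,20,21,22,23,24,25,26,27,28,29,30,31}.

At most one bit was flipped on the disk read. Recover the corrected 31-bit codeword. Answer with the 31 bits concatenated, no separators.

1011001001011001100010010100111

s1 (pos 1,3,5,7,9,11,13,15,17,19,21,23,25,27,29,31): 1⊕1⊕0⊕1⊕0⊕0⊕0⊕0⊕1⊕0⊕1⊕0⊕0⊕0⊕1⊕1 = 1
s2 (pos 2,3,6,7,10,11,14,15,18,19,22,23,26,27,30,31): 0⊕1⊕0⊕1⊕1⊕0⊕0⊕0⊕0⊕0⊕0⊕0⊕1⊕0⊕1⊕1 = 0
s4 (pos 4,5,6,7,12,13,14,15,20,21,22,23,28,29,30,31): 1⊕0⊕0⊕1⊕1⊕0⊕0⊕0⊕0⊕1⊕0⊕0⊕0⊕1⊕1⊕1 = 1
s8 (pos 8,9,10,11,12,13,14,15,24,25,26,27,28,29,30,31): 0⊕0⊕1⊕0⊕1⊕0⊕0⊕0⊕1⊕0⊕1⊕0⊕0⊕1⊕1⊕1 = 1
s16 (pos 16,17,18,19,20,21,22,23,24,25,26,27,28,29,30,31): 1⊕1⊕0⊕0⊕0⊕1⊕0⊕0⊕1⊕0⊕1⊕0⊕0⊕1⊕1⊕1 = 0
Syndrome s16…s1 = 01101 → error at position 13.
Flip position 13: 1011001001010001100010010100111 → 1011001001011001100010010100111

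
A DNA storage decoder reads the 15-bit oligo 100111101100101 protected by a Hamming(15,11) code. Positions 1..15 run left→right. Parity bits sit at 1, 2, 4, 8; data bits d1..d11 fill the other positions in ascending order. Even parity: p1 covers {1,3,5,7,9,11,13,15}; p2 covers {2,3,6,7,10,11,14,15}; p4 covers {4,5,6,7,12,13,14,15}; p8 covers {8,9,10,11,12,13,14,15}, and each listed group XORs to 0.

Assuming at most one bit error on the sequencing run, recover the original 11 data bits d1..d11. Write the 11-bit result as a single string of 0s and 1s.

s1 (pos 1,3,5,7,9,11,13,15): 1⊕0⊕1⊕1⊕1⊕0⊕1⊕1 = 0
s2 (pos 2,3,6,7,10,11,14,15): 0⊕0⊕1⊕1⊕1⊕0⊕0⊕1 = 0
s4 (pos 4,5,6,7,12,13,14,15): 1⊕1⊕1⊕1⊕0⊕1⊕0⊕1 = 0
s8 (pos 8,9,10,11,12,13,14,15): 0⊕1⊕1⊕0⊕0⊕1⊕0⊕1 = 0
Syndrome s8…s1 = 0000 → no error.
Read data bits from positions 3,5,6,7,9,10,11,12,13,14,15: 01111100101

01111100101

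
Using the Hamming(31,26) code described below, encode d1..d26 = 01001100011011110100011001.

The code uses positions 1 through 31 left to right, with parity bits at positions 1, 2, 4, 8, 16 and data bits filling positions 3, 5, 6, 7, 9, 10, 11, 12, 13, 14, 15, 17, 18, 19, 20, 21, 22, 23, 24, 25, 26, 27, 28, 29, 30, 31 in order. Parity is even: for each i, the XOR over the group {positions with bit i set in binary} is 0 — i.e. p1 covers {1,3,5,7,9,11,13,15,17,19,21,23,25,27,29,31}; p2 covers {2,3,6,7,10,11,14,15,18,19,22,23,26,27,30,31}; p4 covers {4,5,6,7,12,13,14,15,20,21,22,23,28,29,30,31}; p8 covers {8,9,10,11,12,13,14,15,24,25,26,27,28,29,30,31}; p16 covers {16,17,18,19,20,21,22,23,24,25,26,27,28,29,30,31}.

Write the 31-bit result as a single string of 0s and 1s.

Place data at non-parity positions: p1 p2 0 p4 1 0 0 p8 1 1 0 0 0 1 1 p16 0 1 1 1 1 0 1 0 0 0 1 1 0 0 1
p1 (pos 1,3,5,7,9,11,13,15,17,19,21,23,25,27,29,31): XOR of data positions = 0⊕1⊕0⊕1⊕0⊕0⊕1⊕0⊕1⊕1⊕1⊕0⊕1⊕0⊕1 = 0
p2 (pos 2,3,6,7,10,11,14,15,18,19,22,23,26,27,30,31): XOR of data positions = 0⊕0⊕0⊕1⊕0⊕1⊕1⊕1⊕1⊕0⊕1⊕0⊕1⊕0⊕1 = 0
p4 (pos 4,5,6,7,12,13,14,15,20,21,22,23,28,29,30,31): XOR of data positions = 1⊕0⊕0⊕0⊕0⊕1⊕1⊕1⊕1⊕0⊕1⊕1⊕0⊕0⊕1 = 0
p8 (pos 8,9,10,11,12,13,14,15,24,25,26,27,28,29,30,31): XOR of data positions = 1⊕1⊕0⊕0⊕0⊕1⊕1⊕0⊕0⊕0⊕1⊕1⊕0⊕0⊕1 = 1
p16 (pos 16,17,18,19,20,21,22,23,24,25,26,27,28,29,30,31): XOR of data positions = 0⊕1⊕1⊕1⊕1⊕0⊕1⊕0⊕0⊕0⊕1⊕1⊕0⊕0⊕1 = 0
Codeword: 0000100111000110011110100011001

0000100111000110011110100011001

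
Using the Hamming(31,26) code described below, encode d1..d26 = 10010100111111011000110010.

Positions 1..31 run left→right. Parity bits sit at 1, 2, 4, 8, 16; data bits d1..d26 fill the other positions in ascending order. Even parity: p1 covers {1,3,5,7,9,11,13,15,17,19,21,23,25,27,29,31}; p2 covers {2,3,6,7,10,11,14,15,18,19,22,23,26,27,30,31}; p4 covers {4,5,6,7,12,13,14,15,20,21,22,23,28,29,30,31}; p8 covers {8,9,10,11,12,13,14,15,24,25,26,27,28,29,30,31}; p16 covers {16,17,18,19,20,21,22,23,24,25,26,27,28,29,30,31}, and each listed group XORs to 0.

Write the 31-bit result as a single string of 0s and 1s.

Place data at non-parity positions: p1 p2 1 p4 0 0 1 p8 0 1 0 0 1 1 1 p16 1 1 1 0 1 1 0 0 0 1 1 0 0 1 0
p1 (pos 1,3,5,7,9,11,13,15,17,19,21,23,25,27,29,31): XOR of data positions = 1⊕0⊕1⊕0⊕0⊕1⊕1⊕1⊕1⊕1⊕0⊕0⊕1⊕0⊕0 = 0
p2 (pos 2,3,6,7,10,11,14,15,18,19,22,23,26,27,30,31): XOR of data positions = 1⊕0⊕1⊕1⊕0⊕1⊕1⊕1⊕1⊕1⊕0⊕1⊕1⊕1⊕0 = 1
p4 (pos 4,5,6,7,12,13,14,15,20,21,22,23,28,29,30,31): XOR of data positions = 0⊕0⊕1⊕0⊕1⊕1⊕1⊕0⊕1⊕1⊕0⊕0⊕0⊕1⊕0 = 1
p8 (pos 8,9,10,11,12,13,14,15,24,25,26,27,28,29,30,31): XOR of data positions = 0⊕1⊕0⊕0⊕1⊕1⊕1⊕0⊕0⊕1⊕1⊕0⊕0⊕1⊕0 = 1
p16 (pos 16,17,18,19,20,21,22,23,24,25,26,27,28,29,30,31): XOR of data positions = 1⊕1⊕1⊕0⊕1⊕1⊕0⊕0⊕0⊕1⊕1⊕0⊕0⊕1⊕0 = 0
Codeword: 0111001101001110111011000110010

0111001101001110111011000110010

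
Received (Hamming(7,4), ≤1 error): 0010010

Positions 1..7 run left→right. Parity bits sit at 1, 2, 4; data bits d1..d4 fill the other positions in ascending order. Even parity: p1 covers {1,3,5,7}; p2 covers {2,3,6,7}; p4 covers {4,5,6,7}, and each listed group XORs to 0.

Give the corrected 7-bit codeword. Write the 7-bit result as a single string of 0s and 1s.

0010110

s1 (pos 1,3,5,7): 0⊕1⊕0⊕0 = 1
s2 (pos 2,3,6,7): 0⊕1⊕1⊕0 = 0
s4 (pos 4,5,6,7): 0⊕0⊕1⊕0 = 1
Syndrome s4…s1 = 101 → error at position 5.
Flip position 5: 0010010 → 0010110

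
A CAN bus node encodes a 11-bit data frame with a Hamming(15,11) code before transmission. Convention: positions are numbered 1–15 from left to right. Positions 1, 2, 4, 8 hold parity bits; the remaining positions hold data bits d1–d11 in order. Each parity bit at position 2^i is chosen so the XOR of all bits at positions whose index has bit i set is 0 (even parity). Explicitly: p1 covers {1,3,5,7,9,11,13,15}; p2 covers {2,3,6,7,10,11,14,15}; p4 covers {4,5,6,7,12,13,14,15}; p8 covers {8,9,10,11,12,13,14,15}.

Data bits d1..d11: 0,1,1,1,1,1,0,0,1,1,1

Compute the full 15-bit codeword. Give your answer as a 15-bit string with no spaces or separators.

Place data at non-parity positions: p1 p2 0 p4 1 1 1 p8 1 1 0 0 1 1 1
p1 (pos 1,3,5,7,9,11,13,15): XOR of data positions = 0⊕1⊕1⊕1⊕0⊕1⊕1 = 1
p2 (pos 2,3,6,7,10,11,14,15): XOR of data positions = 0⊕1⊕1⊕1⊕0⊕1⊕1 = 1
p4 (pos 4,5,6,7,12,13,14,15): XOR of data positions = 1⊕1⊕1⊕0⊕1⊕1⊕1 = 0
p8 (pos 8,9,10,11,12,13,14,15): XOR of data positions = 1⊕1⊕0⊕0⊕1⊕1⊕1 = 1
Codeword: 110011111100111

110011111100111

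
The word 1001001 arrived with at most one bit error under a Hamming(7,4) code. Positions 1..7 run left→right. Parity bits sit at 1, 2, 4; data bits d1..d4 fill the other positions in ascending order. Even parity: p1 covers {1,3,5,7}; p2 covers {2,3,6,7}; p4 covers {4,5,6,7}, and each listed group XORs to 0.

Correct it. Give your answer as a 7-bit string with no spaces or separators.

1101001

s1 (pos 1,3,5,7): 1⊕0⊕0⊕1 = 0
s2 (pos 2,3,6,7): 0⊕0⊕0⊕1 = 1
s4 (pos 4,5,6,7): 1⊕0⊕0⊕1 = 0
Syndrome s4…s1 = 010 → error at position 2.
Flip position 2: 1001001 → 1101001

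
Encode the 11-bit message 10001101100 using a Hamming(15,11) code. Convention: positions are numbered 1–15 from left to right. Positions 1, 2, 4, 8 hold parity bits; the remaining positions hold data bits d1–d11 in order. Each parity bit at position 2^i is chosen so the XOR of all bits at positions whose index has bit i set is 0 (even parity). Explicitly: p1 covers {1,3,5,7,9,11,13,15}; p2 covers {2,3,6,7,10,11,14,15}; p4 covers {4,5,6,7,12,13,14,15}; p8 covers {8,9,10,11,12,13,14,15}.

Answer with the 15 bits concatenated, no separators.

101000001101100

Place data at non-parity positions: p1 p2 1 p4 0 0 0 p8 1 1 0 1 1 0 0
p1 (pos 1,3,5,7,9,11,13,15): XOR of data positions = 1⊕0⊕0⊕1⊕0⊕1⊕0 = 1
p2 (pos 2,3,6,7,10,11,14,15): XOR of data positions = 1⊕0⊕0⊕1⊕0⊕0⊕0 = 0
p4 (pos 4,5,6,7,12,13,14,15): XOR of data positions = 0⊕0⊕0⊕1⊕1⊕0⊕0 = 0
p8 (pos 8,9,10,11,12,13,14,15): XOR of data positions = 1⊕1⊕0⊕1⊕1⊕0⊕0 = 0
Codeword: 101000001101100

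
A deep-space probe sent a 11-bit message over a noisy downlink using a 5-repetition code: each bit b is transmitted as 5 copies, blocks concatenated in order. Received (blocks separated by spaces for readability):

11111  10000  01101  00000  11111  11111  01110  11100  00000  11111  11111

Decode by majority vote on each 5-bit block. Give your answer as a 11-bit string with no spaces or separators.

10101111011

Block 1 (11111): 5 ones → 1
Block 2 (10000): 1 one → 0
Block 3 (01101): 3 ones → 1
Block 4 (00000): 0 ones → 0
Block 5 (11111): 5 ones → 1
Block 6 (11111): 5 ones → 1
Block 7 (01110): 3 ones → 1
Block 8 (11100): 3 ones → 1
Block 9 (00000): 0 ones → 0
Block 10 (11111): 5 ones → 1
Block 11 (11111): 5 ones → 1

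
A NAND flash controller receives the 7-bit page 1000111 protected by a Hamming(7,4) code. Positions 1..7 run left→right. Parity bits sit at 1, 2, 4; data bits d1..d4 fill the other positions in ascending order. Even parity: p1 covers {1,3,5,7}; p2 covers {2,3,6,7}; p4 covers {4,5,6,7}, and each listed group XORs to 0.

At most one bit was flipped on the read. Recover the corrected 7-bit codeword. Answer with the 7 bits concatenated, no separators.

1000011

s1 (pos 1,3,5,7): 1⊕0⊕1⊕1 = 1
s2 (pos 2,3,6,7): 0⊕0⊕1⊕1 = 0
s4 (pos 4,5,6,7): 0⊕1⊕1⊕1 = 1
Syndrome s4…s1 = 101 → error at position 5.
Flip position 5: 1000111 → 1000011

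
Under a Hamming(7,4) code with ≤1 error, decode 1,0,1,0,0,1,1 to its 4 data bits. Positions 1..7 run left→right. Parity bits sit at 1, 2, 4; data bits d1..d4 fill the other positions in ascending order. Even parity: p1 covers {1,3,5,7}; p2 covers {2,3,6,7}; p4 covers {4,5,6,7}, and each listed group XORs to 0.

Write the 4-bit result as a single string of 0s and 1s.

0011

s1 (pos 1,3,5,7): 1⊕1⊕0⊕1 = 1
s2 (pos 2,3,6,7): 0⊕1⊕1⊕1 = 1
s4 (pos 4,5,6,7): 0⊕0⊕1⊕1 = 0
Syndrome s4…s1 = 011 → error at position 3.
Flip position 3: 1010011 → 1000011
Read data bits from positions 3,5,6,7: 0011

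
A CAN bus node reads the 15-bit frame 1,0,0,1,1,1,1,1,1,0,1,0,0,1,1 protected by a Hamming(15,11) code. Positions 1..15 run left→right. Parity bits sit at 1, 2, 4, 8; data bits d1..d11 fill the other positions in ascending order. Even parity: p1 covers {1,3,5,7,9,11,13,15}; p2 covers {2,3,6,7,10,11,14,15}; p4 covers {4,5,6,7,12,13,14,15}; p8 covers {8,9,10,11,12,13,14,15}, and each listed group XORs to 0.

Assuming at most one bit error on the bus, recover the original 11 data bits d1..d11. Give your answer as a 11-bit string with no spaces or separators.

s1 (pos 1,3,5,7,9,11,13,15): 1⊕0⊕1⊕1⊕1⊕1⊕0⊕1 = 0
s2 (pos 2,3,6,7,10,11,14,15): 0⊕0⊕1⊕1⊕0⊕1⊕1⊕1 = 1
s4 (pos 4,5,6,7,12,13,14,15): 1⊕1⊕1⊕1⊕0⊕0⊕1⊕1 = 0
s8 (pos 8,9,10,11,12,13,14,15): 1⊕1⊕0⊕1⊕0⊕0⊕1⊕1 = 1
Syndrome s8…s1 = 1010 → error at position 10.
Flip position 10: 100111111010011 → 100111111110011
Read data bits from positions 3,5,6,7,9,10,11,12,13,14,15: 01111110011

01111110011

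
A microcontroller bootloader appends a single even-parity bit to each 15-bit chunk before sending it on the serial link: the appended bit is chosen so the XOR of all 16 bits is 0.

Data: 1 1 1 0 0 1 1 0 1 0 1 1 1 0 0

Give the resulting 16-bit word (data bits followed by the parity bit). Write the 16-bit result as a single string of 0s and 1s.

XOR of the 15 data bits: 1⊕1⊕1⊕0⊕0⊕1⊕1⊕0⊕1⊕0⊕1⊕1⊕1⊕0⊕0 = 1
Parity bit = 1 (so all 16 bits XOR to 0).

1110011010111001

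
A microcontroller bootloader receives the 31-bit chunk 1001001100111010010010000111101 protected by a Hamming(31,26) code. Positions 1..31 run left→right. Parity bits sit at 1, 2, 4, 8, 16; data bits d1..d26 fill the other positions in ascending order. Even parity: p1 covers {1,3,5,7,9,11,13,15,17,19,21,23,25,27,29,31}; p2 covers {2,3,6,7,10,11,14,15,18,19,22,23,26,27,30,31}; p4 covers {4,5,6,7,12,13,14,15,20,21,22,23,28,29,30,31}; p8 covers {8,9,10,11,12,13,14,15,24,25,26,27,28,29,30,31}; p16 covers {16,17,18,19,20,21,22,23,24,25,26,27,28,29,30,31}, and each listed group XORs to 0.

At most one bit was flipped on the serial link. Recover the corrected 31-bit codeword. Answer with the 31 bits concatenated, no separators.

1001001100111010010010100111101

s1 (pos 1,3,5,7,9,11,13,15,17,19,21,23,25,27,29,31): 1⊕0⊕0⊕1⊕0⊕1⊕1⊕1⊕0⊕0⊕1⊕0⊕0⊕1⊕1⊕1 = 1
s2 (pos 2,3,6,7,10,11,14,15,18,19,22,23,26,27,30,31): 0⊕0⊕0⊕1⊕0⊕1⊕0⊕1⊕1⊕0⊕0⊕0⊕1⊕1⊕0⊕1 = 1
s4 (pos 4,5,6,7,12,13,14,15,20,21,22,23,28,29,30,31): 1⊕0⊕0⊕1⊕1⊕1⊕0⊕1⊕0⊕1⊕0⊕0⊕1⊕1⊕0⊕1 = 1
s8 (pos 8,9,10,11,12,13,14,15,24,25,26,27,28,29,30,31): 1⊕0⊕0⊕1⊕1⊕1⊕0⊕1⊕0⊕0⊕1⊕1⊕1⊕1⊕0⊕1 = 0
s16 (pos 16,17,18,19,20,21,22,23,24,25,26,27,28,29,30,31): 0⊕0⊕1⊕0⊕0⊕1⊕0⊕0⊕0⊕0⊕1⊕1⊕1⊕1⊕0⊕1 = 1
Syndrome s16…s1 = 10111 → error at position 23.
Flip position 23: 1001001100111010010010000111101 → 1001001100111010010010100111101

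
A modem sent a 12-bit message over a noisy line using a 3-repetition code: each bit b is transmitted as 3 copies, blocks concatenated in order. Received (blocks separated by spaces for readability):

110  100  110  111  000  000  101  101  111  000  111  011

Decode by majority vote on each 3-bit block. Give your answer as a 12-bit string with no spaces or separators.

Block 1 (110): 2 ones → 1
Block 2 (100): 1 one → 0
Block 3 (110): 2 ones → 1
Block 4 (111): 3 ones → 1
Block 5 (000): 0 ones → 0
Block 6 (000): 0 ones → 0
Block 7 (101): 2 ones → 1
Block 8 (101): 2 ones → 1
Block 9 (111): 3 ones → 1
Block 10 (000): 0 ones → 0
Block 11 (111): 3 ones → 1
Block 12 (011): 2 ones → 1

101100111011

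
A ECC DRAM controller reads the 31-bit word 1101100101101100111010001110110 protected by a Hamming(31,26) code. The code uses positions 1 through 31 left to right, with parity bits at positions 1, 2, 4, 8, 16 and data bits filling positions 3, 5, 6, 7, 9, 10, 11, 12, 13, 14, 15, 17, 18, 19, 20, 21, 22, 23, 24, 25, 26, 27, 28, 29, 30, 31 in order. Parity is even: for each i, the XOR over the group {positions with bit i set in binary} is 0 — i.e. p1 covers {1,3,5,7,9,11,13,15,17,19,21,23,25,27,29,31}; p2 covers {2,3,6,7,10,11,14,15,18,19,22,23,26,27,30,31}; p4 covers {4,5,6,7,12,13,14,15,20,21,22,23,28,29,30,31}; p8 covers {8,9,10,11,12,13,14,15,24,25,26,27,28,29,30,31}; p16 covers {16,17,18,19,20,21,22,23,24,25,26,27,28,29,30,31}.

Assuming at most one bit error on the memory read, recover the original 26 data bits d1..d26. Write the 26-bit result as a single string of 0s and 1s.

s1 (pos 1,3,5,7,9,11,13,15,17,19,21,23,25,27,29,31): 1⊕0⊕1⊕0⊕0⊕1⊕1⊕0⊕1⊕1⊕1⊕0⊕1⊕1⊕1⊕0 = 0
s2 (pos 2,3,6,7,10,11,14,15,18,19,22,23,26,27,30,31): 1⊕0⊕0⊕0⊕1⊕1⊕1⊕0⊕1⊕1⊕0⊕0⊕1⊕1⊕1⊕0 = 1
s4 (pos 4,5,6,7,12,13,14,15,20,21,22,23,28,29,30,31): 1⊕1⊕0⊕0⊕0⊕1⊕1⊕0⊕0⊕1⊕0⊕0⊕0⊕1⊕1⊕0 = 1
s8 (pos 8,9,10,11,12,13,14,15,24,25,26,27,28,29,30,31): 1⊕0⊕1⊕1⊕0⊕1⊕1⊕0⊕0⊕1⊕1⊕1⊕0⊕1⊕1⊕0 = 0
s16 (pos 16,17,18,19,20,21,22,23,24,25,26,27,28,29,30,31): 0⊕1⊕1⊕1⊕0⊕1⊕0⊕0⊕0⊕1⊕1⊕1⊕0⊕1⊕1⊕0 = 1
Syndrome s16…s1 = 10110 → error at position 22.
Flip position 22: 1101100101101100111010001110110 → 1101100101101100111011001110110
Read data bits from positions 3,5,6,7,9,10,11,12,13,14,15,17,18,19,20,21,22,23,24,25,26,27,28,29,30,31: 01000110110111011001110110

01000110110111011001110110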